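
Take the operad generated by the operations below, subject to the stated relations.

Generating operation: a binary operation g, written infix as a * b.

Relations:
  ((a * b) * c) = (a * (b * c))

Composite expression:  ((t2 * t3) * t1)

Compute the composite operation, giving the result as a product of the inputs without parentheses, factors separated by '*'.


t2 * t3 * t1

All parenthesizations of g agree; list the t-inputs left to right.
(t2 * t3) reduces to t2 * t3
((t2 * t3) * t1) reduces to t2 * t3 * t1


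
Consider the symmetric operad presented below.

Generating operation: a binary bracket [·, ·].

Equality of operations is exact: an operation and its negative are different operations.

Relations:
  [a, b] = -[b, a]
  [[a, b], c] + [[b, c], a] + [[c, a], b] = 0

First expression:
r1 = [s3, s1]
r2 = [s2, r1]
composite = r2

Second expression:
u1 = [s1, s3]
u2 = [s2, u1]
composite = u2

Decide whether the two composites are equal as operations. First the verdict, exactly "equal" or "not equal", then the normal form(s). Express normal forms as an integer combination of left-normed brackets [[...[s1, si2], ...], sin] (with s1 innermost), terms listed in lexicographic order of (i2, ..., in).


not equal: they reduce to [[s1, s3], s2] and -[[s1, s3], s2]


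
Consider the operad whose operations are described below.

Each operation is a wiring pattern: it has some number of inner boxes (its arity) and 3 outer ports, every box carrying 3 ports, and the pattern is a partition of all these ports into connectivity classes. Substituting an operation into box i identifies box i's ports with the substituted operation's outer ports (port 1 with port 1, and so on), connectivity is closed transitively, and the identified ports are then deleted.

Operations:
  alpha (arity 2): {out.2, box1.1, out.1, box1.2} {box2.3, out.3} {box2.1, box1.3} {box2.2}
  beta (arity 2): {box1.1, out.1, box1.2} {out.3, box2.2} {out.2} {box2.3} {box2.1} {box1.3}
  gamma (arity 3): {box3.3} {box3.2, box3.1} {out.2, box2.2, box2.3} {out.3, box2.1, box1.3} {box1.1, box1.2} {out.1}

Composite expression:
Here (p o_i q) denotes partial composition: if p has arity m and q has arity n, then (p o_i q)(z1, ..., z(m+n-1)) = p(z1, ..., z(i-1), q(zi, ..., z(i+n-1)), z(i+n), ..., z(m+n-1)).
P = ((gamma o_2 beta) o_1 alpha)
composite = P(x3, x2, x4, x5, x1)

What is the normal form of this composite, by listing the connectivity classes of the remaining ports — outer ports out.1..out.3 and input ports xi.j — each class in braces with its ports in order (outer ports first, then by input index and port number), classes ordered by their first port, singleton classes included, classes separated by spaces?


{out.1} {out.2, x5.2} {out.3, x2.3, x4.1, x4.2} {x1.1, x1.2} {x1.3} {x2.1, x3.3} {x2.2} {x3.1, x3.2} {x4.3} {x5.1} {x5.3}

Treat the ports identified at gamma as solder joints: merge, then drop.
the subtree at alpha composes to {out.1, out.2, x3.1, x3.2} {out.3, x2.3} {x2.1, x3.3} {x2.2} on (x3, x2); out.j = own outer ports
the subtree at beta composes to {out.1, x4.1, x4.2} {out.2} {out.3, x5.2} {x4.3} {x5.1} {x5.3} on (x4, x5); out.j = own outer ports
the subtree at gamma composes to {out.1} {out.2, x5.2} {out.3, x2.3, x4.1, x4.2} {x1.1, x1.2} {x1.3} {x2.1, x3.3} {x2.2} {x3.1, x3.2} {x4.3} {x5.1} {x5.3} on (x3, x2, x4, x5, x1); out.j = own outer ports


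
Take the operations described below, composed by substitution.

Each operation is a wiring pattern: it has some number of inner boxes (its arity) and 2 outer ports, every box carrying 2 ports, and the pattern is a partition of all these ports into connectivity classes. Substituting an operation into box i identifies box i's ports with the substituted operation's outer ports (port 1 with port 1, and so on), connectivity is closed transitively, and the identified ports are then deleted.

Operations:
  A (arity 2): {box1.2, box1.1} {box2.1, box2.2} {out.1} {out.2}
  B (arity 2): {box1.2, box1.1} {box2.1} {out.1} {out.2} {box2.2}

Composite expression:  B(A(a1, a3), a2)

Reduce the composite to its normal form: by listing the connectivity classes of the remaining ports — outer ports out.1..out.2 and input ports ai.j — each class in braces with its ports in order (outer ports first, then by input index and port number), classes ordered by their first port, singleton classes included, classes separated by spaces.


After gluing at B, chains via deleted ports link the a-ports.
composing A on (a1, a3), with out.j its own outer ports: {out.1} {out.2} {a1.1, a1.2} {a3.1, a3.2}
composing B on (a1, a3, a2), with out.j its own outer ports: {out.1} {out.2} {a1.1, a1.2} {a2.1} {a2.2} {a3.1, a3.2}

{out.1} {out.2} {a1.1, a1.2} {a2.1} {a2.2} {a3.1, a3.2}


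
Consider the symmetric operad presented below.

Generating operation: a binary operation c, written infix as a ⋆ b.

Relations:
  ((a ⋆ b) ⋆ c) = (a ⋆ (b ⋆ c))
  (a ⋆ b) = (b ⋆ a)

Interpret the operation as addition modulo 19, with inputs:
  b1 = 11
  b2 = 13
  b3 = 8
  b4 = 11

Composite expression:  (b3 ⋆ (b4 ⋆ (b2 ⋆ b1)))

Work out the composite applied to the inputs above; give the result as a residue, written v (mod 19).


(b2 ⋆ b1) = 5
(b4 ⋆ (b2 ⋆ b1)) = 16
(b3 ⋆ (b4 ⋆ (b2 ⋆ b1))) = 5

5 (mod 19)


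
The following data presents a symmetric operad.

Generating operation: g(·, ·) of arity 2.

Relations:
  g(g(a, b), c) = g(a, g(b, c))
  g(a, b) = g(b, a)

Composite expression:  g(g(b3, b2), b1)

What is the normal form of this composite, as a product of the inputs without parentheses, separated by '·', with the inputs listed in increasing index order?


b1 · b2 · b3

With g associative and commutative, the b-input set is all that matters.
g(b3, b2) collapses to b3 · b2
g(g(b3, b2), b1) collapses to b3 · b2 · b1
commutativity sorts the factors: b1 · b2 · b3


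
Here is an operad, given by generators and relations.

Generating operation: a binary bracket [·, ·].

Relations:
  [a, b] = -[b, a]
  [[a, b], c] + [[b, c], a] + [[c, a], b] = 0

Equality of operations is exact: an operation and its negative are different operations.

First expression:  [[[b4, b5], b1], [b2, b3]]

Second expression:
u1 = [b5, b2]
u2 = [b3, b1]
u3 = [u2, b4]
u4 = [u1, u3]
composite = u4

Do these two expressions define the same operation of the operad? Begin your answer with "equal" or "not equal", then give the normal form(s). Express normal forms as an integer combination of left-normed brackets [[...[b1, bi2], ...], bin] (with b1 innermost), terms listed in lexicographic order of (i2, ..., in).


not equal; the first gives -[[[[b1, b4], b5], b2], b3] + [[[[b1, b4], b5], b3], b2] + [[[[b1, b5], b4], b2], b3] - [[[[b1, b5], b4], b3], b2] and the second -[[[[b1, b3], b4], b2], b5] + [[[[b1, b3], b4], b5], b2]


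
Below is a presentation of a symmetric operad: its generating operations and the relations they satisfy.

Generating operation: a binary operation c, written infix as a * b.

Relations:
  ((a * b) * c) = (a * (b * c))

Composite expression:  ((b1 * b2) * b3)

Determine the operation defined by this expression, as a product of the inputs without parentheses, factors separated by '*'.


Key point: c is associative — brackets drop, the b-order remains.
(b1 * b2) spells out as b1 * b2
((b1 * b2) * b3) spells out as b1 * b2 * b3

b1 * b2 * b3


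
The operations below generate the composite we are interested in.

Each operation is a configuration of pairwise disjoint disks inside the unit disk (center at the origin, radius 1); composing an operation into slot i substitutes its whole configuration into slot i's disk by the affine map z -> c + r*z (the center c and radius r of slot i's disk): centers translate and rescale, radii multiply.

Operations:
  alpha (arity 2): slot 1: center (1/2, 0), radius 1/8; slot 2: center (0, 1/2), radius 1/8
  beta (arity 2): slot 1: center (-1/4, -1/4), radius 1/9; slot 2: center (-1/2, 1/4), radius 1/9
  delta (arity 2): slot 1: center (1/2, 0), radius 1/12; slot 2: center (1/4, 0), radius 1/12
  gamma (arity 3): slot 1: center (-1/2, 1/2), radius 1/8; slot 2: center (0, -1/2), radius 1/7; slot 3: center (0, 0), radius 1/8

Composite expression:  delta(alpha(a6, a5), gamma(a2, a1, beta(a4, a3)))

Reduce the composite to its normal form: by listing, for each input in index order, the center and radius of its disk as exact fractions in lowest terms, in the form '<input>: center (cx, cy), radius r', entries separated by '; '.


a1: center (1/4, -1/24), radius 1/84; a2: center (5/24, 1/24), radius 1/96; a3: center (47/192, 1/384), radius 1/864; a4: center (95/384, -1/384), radius 1/864; a5: center (1/2, 1/24), radius 1/96; a6: center (13/24, 0), radius 1/96


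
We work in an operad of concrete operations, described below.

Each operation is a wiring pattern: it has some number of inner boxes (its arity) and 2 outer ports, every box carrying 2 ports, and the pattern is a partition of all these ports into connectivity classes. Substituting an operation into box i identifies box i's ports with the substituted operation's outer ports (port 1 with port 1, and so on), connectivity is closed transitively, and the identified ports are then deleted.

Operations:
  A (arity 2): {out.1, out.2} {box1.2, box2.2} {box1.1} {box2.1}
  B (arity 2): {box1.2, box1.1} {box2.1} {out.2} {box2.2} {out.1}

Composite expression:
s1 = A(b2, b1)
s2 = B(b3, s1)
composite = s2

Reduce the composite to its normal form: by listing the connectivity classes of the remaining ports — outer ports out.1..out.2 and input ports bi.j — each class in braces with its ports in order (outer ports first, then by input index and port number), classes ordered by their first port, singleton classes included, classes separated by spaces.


Two ports join when wires chain via B-identified ports.
through A, on inputs (b2, b1): {out.1, out.2} {b1.1} {b1.2, b2.2} {b2.1} (out.j = stage outer ports)
through B, on inputs (b3, b2, b1): {out.1} {out.2} {b1.1} {b1.2, b2.2} {b2.1} {b3.1, b3.2} (out.j = stage outer ports)

{out.1} {out.2} {b1.1} {b1.2, b2.2} {b2.1} {b3.1, b3.2}


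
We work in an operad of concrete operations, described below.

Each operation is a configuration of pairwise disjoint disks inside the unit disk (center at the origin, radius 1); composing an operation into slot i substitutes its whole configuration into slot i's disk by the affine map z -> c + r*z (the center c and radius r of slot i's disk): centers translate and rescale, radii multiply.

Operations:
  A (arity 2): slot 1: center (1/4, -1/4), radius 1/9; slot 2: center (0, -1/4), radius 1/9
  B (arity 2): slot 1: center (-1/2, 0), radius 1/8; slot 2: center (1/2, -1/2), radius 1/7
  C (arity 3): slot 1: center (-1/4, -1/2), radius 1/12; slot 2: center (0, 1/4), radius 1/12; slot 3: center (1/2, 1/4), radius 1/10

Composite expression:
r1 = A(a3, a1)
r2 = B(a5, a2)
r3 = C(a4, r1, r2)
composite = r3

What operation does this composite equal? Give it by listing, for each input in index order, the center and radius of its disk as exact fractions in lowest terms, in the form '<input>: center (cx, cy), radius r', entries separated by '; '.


a1: center (0, 11/48), radius 1/108; a2: center (11/20, 1/5), radius 1/70; a3: center (1/48, 11/48), radius 1/108; a4: center (-1/4, -1/2), radius 1/12; a5: center (9/20, 1/4), radius 1/80


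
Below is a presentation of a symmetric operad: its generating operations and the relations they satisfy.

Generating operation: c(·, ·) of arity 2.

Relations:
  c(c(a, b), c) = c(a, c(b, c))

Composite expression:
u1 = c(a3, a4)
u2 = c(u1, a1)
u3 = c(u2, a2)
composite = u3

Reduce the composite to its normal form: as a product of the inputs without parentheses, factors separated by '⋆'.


a3 ⋆ a4 ⋆ a1 ⋆ a2

Key point: c is associative — brackets drop, the a-order remains.
c(a3, a4) spells out as a3 ⋆ a4
c(c(a3, a4), a1) spells out as a3 ⋆ a4 ⋆ a1
c(c(c(a3, a4), a1), a2) spells out as a3 ⋆ a4 ⋆ a1 ⋆ a2


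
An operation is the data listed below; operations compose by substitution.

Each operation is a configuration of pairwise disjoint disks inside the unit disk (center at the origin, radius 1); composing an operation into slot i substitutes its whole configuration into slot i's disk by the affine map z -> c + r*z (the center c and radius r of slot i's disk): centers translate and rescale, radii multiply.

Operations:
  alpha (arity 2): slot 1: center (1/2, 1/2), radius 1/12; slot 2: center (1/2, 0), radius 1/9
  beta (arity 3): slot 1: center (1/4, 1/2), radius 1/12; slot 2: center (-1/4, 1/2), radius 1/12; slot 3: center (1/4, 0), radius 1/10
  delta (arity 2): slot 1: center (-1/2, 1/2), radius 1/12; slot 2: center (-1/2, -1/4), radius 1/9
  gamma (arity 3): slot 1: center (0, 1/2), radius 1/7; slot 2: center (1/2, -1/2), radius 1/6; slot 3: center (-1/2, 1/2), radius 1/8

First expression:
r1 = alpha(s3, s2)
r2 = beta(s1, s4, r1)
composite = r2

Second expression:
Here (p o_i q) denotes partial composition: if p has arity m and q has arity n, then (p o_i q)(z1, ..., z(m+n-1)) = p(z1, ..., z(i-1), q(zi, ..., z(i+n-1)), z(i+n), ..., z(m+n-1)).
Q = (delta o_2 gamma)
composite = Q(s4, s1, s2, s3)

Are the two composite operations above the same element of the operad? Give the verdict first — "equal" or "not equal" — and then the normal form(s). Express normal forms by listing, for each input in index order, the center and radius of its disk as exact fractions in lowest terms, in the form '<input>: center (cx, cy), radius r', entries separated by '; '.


The first expression, normalized: s1: center (1/4, 1/2), radius 1/12; s2: center (3/10, 0), radius 1/90; s3: center (3/10, 1/20), radius 1/120; s4: center (-1/4, 1/2), radius 1/12
The second expression, normalized: s1: center (-1/2, -7/36), radius 1/63; s2: center (-4/9, -11/36), radius 1/54; s3: center (-5/9, -7/36), radius 1/72; s4: center (-1/2, 1/2), radius 1/12
The normal forms differ: not equal.

not equal — first s1: center (1/4, 1/2), radius 1/12; s2: center (3/10, 0), radius 1/90; s3: center (3/10, 1/20), radius 1/120; s4: center (-1/4, 1/2), radius 1/12, second s1: center (-1/2, -7/36), radius 1/63; s2: center (-4/9, -11/36), radius 1/54; s3: center (-5/9, -7/36), radius 1/72; s4: center (-1/2, 1/2), radius 1/12


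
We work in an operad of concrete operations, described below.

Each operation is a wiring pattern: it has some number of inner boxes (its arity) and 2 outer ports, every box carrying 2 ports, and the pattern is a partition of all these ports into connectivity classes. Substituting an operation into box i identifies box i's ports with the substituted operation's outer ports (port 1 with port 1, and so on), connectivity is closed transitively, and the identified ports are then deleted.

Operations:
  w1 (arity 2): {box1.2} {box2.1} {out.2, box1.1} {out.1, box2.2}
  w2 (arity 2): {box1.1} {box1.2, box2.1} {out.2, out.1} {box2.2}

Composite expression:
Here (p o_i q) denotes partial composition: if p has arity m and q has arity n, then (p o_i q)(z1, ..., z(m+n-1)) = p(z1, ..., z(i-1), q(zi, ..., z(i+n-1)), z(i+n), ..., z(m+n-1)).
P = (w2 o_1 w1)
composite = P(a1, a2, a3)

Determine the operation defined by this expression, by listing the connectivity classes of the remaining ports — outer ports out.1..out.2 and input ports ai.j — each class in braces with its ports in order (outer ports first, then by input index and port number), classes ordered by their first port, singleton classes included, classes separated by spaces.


{out.1, out.2} {a1.1, a3.1} {a1.2} {a2.1} {a2.2} {a3.2}

Connectivity passes through glued w2-boundaries; trace each wire chain.
w1 over (a1, a2) gives {out.1, a2.2} {out.2, a1.1} {a1.2} {a2.1}, out.j being that stage's outer ports
w2 over (a1, a2, a3) gives {out.1, out.2} {a1.1, a3.1} {a1.2} {a2.1} {a2.2} {a3.2}, out.j being that stage's outer ports


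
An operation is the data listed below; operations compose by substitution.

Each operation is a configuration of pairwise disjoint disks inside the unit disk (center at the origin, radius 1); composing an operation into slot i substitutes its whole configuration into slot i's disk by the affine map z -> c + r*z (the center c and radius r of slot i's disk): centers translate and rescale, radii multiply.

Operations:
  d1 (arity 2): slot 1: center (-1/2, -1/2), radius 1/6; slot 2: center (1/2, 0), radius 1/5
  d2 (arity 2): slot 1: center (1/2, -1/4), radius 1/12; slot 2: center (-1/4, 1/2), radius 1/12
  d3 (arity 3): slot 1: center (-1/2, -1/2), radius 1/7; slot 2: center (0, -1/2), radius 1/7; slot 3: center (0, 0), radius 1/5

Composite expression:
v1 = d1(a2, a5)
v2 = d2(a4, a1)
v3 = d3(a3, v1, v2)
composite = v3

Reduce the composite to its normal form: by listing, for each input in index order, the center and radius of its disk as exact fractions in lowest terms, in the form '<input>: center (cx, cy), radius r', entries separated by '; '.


a1: center (-1/20, 1/10), radius 1/60; a2: center (-1/14, -4/7), radius 1/42; a3: center (-1/2, -1/2), radius 1/7; a4: center (1/10, -1/20), radius 1/60; a5: center (1/14, -1/2), radius 1/35

Each a-disk chains the slot maps above it in d3; radii multiply.
for a3, the 1-step affine chain lands on center (-1/2, -1/2), radius 1/7
for a2, the 2-step affine chain lands on center (-1/14, -4/7), radius 1/42
for a5, the 2-step affine chain lands on center (1/14, -1/2), radius 1/35
for a4, the 2-step affine chain lands on center (1/10, -1/20), radius 1/60
for a1, the 2-step affine chain lands on center (-1/20, 1/10), radius 1/60


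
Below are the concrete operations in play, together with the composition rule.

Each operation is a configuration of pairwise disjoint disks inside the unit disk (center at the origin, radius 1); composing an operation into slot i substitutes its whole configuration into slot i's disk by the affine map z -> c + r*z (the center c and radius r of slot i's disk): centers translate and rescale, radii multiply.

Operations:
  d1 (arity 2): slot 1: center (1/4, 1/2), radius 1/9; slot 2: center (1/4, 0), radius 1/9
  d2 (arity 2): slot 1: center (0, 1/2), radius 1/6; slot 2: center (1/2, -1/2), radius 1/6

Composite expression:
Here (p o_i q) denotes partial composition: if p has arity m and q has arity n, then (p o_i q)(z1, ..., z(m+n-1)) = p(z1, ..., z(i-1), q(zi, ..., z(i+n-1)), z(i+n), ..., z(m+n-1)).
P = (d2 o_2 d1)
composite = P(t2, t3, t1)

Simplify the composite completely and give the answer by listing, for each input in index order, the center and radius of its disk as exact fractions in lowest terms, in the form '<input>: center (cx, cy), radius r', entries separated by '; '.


Follow each t-input down from d2: c' goes to c + r*c', radius to r*r'.
input t2: applying the 1 nested substitution gives center (0, 1/2), radius 1/6
input t3: applying the 2 nested substitutions gives center (13/24, -5/12), radius 1/54
input t1: applying the 2 nested substitutions gives center (13/24, -1/2), radius 1/54

t1: center (13/24, -1/2), radius 1/54; t2: center (0, 1/2), radius 1/6; t3: center (13/24, -5/12), radius 1/54


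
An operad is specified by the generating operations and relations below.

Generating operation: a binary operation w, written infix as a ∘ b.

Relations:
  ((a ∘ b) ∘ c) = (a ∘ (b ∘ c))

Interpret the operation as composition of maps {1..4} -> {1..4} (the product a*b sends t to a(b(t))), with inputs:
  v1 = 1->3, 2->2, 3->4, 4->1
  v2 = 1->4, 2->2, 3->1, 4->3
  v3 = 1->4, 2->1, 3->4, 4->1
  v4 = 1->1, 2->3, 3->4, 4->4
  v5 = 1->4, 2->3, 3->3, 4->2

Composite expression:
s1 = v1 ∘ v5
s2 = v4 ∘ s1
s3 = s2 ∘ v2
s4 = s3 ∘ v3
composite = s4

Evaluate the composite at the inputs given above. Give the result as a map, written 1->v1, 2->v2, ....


1->4, 2->3, 3->4, 4->3


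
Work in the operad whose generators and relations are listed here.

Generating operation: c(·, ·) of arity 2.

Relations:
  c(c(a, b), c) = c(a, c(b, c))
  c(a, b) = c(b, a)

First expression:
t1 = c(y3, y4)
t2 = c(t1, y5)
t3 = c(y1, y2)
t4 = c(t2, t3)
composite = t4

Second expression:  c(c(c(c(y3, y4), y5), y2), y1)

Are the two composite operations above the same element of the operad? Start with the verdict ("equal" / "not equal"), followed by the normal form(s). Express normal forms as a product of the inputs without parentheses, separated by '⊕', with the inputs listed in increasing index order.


equal; both compose to y1 ⊕ y2 ⊕ y3 ⊕ y4 ⊕ y5

The first expression, normalized: y1 ⊕ y2 ⊕ y3 ⊕ y4 ⊕ y5
The second expression, normalized: y1 ⊕ y2 ⊕ y3 ⊕ y4 ⊕ y5
One common form — equal.


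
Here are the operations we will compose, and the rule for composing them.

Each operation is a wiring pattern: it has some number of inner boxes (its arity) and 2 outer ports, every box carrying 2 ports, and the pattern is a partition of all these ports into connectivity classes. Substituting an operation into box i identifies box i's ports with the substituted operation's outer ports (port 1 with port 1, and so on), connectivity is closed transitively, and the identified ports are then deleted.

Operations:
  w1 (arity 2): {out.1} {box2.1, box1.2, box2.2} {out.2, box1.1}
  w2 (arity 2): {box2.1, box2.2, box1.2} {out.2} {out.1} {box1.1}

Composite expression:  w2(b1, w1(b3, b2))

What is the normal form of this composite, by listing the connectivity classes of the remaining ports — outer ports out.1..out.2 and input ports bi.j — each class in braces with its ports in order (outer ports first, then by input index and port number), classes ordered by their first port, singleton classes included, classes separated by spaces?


{out.1} {out.2} {b1.1} {b1.2, b3.1} {b2.1, b2.2, b3.2}


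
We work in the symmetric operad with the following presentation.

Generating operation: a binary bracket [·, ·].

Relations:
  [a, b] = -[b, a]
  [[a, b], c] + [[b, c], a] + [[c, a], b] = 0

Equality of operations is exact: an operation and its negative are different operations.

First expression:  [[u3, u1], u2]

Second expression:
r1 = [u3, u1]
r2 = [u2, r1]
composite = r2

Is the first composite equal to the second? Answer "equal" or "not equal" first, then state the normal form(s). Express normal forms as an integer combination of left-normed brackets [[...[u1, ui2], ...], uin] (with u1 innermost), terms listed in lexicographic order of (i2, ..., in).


not equal; the first gives -[[u1, u3], u2] and the second [[u1, u3], u2]

The first composite normalizes to -[[u1, u3], u2]
The second composite normalizes to [[u1, u3], u2]
Different reductions; not equal.


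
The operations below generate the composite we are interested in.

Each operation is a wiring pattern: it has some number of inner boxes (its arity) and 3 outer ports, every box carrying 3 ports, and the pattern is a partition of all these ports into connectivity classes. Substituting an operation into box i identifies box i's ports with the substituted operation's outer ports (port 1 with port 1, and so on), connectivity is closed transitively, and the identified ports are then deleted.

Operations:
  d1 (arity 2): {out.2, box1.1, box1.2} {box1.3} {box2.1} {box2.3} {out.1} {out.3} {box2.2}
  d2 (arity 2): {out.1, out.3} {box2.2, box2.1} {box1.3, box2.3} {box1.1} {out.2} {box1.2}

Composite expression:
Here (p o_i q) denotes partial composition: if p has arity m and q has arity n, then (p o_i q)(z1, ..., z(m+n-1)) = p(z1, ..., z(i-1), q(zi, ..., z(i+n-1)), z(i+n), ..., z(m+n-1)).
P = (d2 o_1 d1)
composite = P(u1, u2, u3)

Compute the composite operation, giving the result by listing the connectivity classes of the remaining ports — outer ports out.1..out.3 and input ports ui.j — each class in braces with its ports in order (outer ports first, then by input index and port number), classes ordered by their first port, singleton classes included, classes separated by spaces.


{out.1, out.3} {out.2} {u1.1, u1.2} {u1.3} {u2.1} {u2.2} {u2.3} {u3.1, u3.2} {u3.3}

Treat the ports identified at d2 as solder joints: merge, then drop.
the subtree at d1 composes to {out.1} {out.2, u1.1, u1.2} {out.3} {u1.3} {u2.1} {u2.2} {u2.3} on (u1, u2); out.j = own outer ports
the subtree at d2 composes to {out.1, out.3} {out.2} {u1.1, u1.2} {u1.3} {u2.1} {u2.2} {u2.3} {u3.1, u3.2} {u3.3} on (u1, u2, u3); out.j = own outer ports


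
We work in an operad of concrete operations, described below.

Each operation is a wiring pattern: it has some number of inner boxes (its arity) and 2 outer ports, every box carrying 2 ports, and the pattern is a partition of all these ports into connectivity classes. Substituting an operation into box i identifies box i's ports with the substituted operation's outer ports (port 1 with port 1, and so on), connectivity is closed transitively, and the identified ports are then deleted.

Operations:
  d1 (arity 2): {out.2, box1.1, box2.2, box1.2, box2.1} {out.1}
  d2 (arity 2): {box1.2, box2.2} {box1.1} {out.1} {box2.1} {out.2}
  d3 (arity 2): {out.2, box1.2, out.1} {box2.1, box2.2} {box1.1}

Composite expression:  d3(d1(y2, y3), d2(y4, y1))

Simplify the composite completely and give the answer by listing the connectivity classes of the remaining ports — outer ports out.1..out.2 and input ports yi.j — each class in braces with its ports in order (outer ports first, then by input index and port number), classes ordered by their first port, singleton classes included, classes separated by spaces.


{out.1, out.2, y2.1, y2.2, y3.1, y3.2} {y1.1} {y1.2, y4.2} {y4.1}

Two ports join when wires chain via d3-identified ports.
composing d1 on (y2, y3), with out.j its own outer ports: {out.1} {out.2, y2.1, y2.2, y3.1, y3.2}
composing d2 on (y4, y1), with out.j its own outer ports: {out.1} {out.2} {y1.1} {y1.2, y4.2} {y4.1}
composing d3 on (y2, y3, y4, y1), with out.j its own outer ports: {out.1, out.2, y2.1, y2.2, y3.1, y3.2} {y1.1} {y1.2, y4.2} {y4.1}


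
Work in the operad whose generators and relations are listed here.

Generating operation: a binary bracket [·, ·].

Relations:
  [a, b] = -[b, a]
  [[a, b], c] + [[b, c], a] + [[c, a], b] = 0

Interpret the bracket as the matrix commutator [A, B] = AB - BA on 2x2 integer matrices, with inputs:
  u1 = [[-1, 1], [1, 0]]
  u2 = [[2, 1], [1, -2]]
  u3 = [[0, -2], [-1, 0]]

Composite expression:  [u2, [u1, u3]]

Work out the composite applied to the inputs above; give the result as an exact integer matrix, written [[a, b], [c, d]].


[u1, u3] = [[1, 2], [-1, -1]]
[u2, [u1, u3]] = [[-3, 6], [6, 3]]

[[-3, 6], [6, 3]]


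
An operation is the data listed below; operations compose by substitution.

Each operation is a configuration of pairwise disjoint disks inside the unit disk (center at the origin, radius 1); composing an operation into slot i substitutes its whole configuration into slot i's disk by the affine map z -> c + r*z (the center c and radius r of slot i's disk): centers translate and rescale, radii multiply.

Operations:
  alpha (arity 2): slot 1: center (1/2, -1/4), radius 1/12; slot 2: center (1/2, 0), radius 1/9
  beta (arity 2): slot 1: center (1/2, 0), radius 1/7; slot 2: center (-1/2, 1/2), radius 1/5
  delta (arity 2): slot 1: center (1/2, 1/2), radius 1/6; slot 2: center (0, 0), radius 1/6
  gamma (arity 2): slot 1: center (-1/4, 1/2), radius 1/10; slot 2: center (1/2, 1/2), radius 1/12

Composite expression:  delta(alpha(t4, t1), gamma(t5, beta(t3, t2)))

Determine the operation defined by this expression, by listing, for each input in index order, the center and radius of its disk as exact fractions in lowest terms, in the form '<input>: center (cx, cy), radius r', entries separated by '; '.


t1: center (7/12, 1/2), radius 1/54; t2: center (11/144, 13/144), radius 1/360; t3: center (13/144, 1/12), radius 1/504; t4: center (7/12, 11/24), radius 1/72; t5: center (-1/24, 1/12), radius 1/60


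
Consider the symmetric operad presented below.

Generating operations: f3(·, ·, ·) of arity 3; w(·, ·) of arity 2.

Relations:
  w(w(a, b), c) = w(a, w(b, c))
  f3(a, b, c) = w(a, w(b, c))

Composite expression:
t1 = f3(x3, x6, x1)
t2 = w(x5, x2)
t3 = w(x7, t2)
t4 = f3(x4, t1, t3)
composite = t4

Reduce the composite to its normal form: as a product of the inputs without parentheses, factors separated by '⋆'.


x4 ⋆ x3 ⋆ x6 ⋆ x1 ⋆ x7 ⋆ x5 ⋆ x2

Under associativity of f3, the answer is the x's in reading order.
f3(x3, x6, x1) flattens to x3 ⋆ x6 ⋆ x1
w(x5, x2) flattens to x5 ⋆ x2
w(x7, w(x5, x2)) flattens to x7 ⋆ x5 ⋆ x2
f3(x4, f3(x3, x6, x1), w(x7, w(x5, x2))) flattens to x4 ⋆ x3 ⋆ x6 ⋆ x1 ⋆ x7 ⋆ x5 ⋆ x2


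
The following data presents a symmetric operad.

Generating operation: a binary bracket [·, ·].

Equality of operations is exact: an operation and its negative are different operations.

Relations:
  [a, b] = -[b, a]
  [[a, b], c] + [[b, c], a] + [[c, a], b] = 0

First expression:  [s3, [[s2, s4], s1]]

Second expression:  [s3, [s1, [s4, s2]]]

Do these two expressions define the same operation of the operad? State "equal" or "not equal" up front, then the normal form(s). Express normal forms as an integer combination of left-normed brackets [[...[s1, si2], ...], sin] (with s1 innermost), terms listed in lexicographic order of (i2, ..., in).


equal: each reduces to [[[s1, s2], s4], s3] - [[[s1, s4], s2], s3]


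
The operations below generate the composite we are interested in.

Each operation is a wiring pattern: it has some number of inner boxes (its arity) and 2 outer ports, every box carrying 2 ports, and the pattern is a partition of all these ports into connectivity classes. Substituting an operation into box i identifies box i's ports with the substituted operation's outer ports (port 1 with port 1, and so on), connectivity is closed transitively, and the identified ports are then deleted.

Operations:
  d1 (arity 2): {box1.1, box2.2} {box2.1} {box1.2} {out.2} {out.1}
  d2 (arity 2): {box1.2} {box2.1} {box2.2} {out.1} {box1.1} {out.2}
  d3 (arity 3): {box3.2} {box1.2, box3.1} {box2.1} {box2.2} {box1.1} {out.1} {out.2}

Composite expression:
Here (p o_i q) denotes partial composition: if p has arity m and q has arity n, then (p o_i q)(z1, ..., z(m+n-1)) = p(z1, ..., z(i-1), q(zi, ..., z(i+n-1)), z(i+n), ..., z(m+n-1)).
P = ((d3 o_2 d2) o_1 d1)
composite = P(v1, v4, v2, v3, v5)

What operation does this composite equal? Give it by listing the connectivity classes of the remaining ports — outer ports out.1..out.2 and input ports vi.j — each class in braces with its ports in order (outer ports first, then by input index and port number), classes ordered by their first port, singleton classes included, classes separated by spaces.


{out.1} {out.2} {v1.1, v4.2} {v1.2} {v2.1} {v2.2} {v3.1} {v3.2} {v4.1} {v5.1} {v5.2}

Substituting into d3 glues patterns; closure does the rest.
through d1, on inputs (v1, v4): {out.1} {out.2} {v1.1, v4.2} {v1.2} {v4.1} (out.j = stage outer ports)
through d2, on inputs (v2, v3): {out.1} {out.2} {v2.1} {v2.2} {v3.1} {v3.2} (out.j = stage outer ports)
through d3, on inputs (v1, v4, v2, v3, v5): {out.1} {out.2} {v1.1, v4.2} {v1.2} {v2.1} {v2.2} {v3.1} {v3.2} {v4.1} {v5.1} {v5.2} (out.j = stage outer ports)


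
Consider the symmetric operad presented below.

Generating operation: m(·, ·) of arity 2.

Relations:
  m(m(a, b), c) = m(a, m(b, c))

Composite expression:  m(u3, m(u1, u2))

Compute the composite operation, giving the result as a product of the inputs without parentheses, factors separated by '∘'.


All parenthesizations of m agree; list the u-inputs left to right.
m(u1, u2) unparenthesizes to u1 ∘ u2
m(u3, m(u1, u2)) unparenthesizes to u3 ∘ u1 ∘ u2

u3 ∘ u1 ∘ u2


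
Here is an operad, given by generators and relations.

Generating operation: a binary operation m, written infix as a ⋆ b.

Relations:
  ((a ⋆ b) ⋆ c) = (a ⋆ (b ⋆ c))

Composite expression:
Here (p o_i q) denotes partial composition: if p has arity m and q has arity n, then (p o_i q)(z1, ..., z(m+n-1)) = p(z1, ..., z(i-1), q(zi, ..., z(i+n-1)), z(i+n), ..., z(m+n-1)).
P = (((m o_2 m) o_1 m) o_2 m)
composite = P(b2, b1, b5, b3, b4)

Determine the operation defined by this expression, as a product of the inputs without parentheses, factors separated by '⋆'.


All parenthesizations of m agree; list the b-inputs left to right.
(b1 ⋆ b5) linearizes to b1 ⋆ b5
(b2 ⋆ (b1 ⋆ b5)) linearizes to b2 ⋆ b1 ⋆ b5
(b3 ⋆ b4) linearizes to b3 ⋆ b4
((b2 ⋆ (b1 ⋆ b5)) ⋆ (b3 ⋆ b4)) linearizes to b2 ⋆ b1 ⋆ b5 ⋆ b3 ⋆ b4

b2 ⋆ b1 ⋆ b5 ⋆ b3 ⋆ b4


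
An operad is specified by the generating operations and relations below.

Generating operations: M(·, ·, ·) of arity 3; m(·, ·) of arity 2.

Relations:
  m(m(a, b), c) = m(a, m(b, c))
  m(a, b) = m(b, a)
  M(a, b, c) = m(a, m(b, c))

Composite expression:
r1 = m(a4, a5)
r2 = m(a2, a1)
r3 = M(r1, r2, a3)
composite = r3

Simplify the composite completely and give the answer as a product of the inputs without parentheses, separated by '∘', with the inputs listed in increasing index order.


a1 ∘ a2 ∘ a3 ∘ a4 ∘ a5

Reordering under M is free, so list the a-inputs canonically.
m(a4, a5) linearizes to a4 ∘ a5
m(a2, a1) linearizes to a2 ∘ a1
M(m(a4, a5), m(a2, a1), a3) linearizes to a4 ∘ a5 ∘ a2 ∘ a1 ∘ a3
putting the inputs in ascending order: a1 ∘ a2 ∘ a3 ∘ a4 ∘ a5


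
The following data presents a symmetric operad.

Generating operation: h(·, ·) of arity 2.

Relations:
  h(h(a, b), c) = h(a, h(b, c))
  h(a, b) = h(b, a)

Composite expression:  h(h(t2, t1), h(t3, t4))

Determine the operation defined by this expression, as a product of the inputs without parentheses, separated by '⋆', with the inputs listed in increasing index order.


t1 ⋆ t2 ⋆ t3 ⋆ t4

Shape and order are irrelevant to h; the t-input set decides.
h(t2, t1) reduces to t2 ⋆ t1
h(t3, t4) reduces to t3 ⋆ t4
h(h(t2, t1), h(t3, t4)) reduces to t2 ⋆ t1 ⋆ t3 ⋆ t4
the factors in increasing index order: t1 ⋆ t2 ⋆ t3 ⋆ t4


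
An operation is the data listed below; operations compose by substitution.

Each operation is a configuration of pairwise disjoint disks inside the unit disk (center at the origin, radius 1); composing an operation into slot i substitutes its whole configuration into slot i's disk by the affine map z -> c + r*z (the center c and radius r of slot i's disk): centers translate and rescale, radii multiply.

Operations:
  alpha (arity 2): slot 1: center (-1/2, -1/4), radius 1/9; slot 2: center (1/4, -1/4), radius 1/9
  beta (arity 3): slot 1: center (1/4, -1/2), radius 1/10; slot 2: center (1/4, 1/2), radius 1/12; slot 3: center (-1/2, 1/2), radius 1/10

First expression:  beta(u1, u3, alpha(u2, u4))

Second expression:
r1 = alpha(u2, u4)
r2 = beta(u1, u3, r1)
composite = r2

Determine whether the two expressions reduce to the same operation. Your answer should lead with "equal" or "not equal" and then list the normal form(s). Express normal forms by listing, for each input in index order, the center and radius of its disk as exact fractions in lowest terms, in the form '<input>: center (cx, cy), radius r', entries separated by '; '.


equal; both compose to u1: center (1/4, -1/2), radius 1/10; u2: center (-11/20, 19/40), radius 1/90; u3: center (1/4, 1/2), radius 1/12; u4: center (-19/40, 19/40), radius 1/90

In normal form, the first expression is u1: center (1/4, -1/2), radius 1/10; u2: center (-11/20, 19/40), radius 1/90; u3: center (1/4, 1/2), radius 1/12; u4: center (-19/40, 19/40), radius 1/90
In normal form, the second expression is u1: center (1/4, -1/2), radius 1/10; u2: center (-11/20, 19/40), radius 1/90; u3: center (1/4, 1/2), radius 1/12; u4: center (-19/40, 19/40), radius 1/90
One common form — equal.


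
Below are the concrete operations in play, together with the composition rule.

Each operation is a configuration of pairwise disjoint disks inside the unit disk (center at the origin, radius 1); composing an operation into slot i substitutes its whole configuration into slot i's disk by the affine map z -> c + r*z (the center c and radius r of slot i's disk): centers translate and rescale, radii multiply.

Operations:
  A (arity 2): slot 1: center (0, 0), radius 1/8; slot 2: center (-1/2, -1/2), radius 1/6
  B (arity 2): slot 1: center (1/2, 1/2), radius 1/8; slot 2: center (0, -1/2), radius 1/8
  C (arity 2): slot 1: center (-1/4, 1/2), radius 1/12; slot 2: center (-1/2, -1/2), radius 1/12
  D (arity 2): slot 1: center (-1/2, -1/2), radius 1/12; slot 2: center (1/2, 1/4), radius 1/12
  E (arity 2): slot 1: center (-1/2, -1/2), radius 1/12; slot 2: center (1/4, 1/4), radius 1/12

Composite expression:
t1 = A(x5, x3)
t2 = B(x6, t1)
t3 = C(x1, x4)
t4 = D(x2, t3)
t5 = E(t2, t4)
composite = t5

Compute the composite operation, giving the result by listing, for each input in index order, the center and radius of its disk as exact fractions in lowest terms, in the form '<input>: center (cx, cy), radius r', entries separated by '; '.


x1: center (167/576, 79/288), radius 1/1728; x2: center (5/24, 5/24), radius 1/144; x3: center (-97/192, -35/64), radius 1/576; x4: center (83/288, 77/288), radius 1/1728; x5: center (-1/2, -13/24), radius 1/768; x6: center (-11/24, -11/24), radius 1/96

Nesting under E composes maps z -> c + r*z down each x-path.
for x6, the 2-step affine chain lands on center (-11/24, -11/24), radius 1/96
for x5, the 3-step affine chain lands on center (-1/2, -13/24), radius 1/768
for x3, the 3-step affine chain lands on center (-97/192, -35/64), radius 1/576
for x2, the 2-step affine chain lands on center (5/24, 5/24), radius 1/144
for x1, the 3-step affine chain lands on center (167/576, 79/288), radius 1/1728
for x4, the 3-step affine chain lands on center (83/288, 77/288), radius 1/1728


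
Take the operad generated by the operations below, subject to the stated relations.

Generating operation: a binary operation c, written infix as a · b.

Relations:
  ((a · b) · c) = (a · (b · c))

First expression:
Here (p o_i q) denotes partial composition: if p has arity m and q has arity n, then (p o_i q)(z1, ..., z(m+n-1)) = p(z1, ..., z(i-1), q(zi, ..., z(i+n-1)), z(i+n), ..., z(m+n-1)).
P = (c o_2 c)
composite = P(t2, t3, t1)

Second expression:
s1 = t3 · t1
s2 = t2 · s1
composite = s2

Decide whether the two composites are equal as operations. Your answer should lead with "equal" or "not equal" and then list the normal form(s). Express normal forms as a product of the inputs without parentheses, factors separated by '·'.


equal; the common form is t2 · t3 · t1

The first expression reduces to t2 · t3 · t1
The second expression reduces to t2 · t3 · t1
Both agree, so they are equal.


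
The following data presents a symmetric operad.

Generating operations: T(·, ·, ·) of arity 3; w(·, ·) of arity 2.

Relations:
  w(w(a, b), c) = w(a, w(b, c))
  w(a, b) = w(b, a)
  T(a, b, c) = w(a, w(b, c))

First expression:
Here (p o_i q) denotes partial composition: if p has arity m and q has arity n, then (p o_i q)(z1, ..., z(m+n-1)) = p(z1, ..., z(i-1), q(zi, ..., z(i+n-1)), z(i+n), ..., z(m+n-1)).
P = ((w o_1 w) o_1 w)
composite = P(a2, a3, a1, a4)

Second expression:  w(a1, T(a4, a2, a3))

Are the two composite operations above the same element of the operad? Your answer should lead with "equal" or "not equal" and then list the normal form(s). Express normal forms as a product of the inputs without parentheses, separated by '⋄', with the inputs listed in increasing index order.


equal; the common form is a1 ⋄ a2 ⋄ a3 ⋄ a4

The first composite normalizes to a1 ⋄ a2 ⋄ a3 ⋄ a4
The second composite normalizes to a1 ⋄ a2 ⋄ a3 ⋄ a4
Same normal form: equal.


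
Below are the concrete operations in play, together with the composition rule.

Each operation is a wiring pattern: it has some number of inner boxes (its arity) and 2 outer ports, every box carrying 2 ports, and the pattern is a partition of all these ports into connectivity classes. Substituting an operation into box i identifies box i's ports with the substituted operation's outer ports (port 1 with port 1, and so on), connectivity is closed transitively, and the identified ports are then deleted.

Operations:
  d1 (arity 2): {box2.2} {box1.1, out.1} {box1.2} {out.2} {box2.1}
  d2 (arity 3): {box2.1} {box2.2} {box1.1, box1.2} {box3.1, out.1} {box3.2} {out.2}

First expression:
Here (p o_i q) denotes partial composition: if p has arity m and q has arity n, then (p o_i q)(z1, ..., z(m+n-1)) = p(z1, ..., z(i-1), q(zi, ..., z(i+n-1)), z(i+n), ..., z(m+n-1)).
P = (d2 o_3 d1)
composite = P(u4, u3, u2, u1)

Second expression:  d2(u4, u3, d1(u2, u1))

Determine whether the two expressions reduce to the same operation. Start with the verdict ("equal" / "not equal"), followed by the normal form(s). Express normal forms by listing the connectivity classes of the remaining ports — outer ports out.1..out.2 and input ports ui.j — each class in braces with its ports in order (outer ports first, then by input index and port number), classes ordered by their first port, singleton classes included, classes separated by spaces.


equal; the common form is {out.1, u2.1} {out.2} {u1.1} {u1.2} {u2.2} {u3.1} {u3.2} {u4.1, u4.2}

Normal form of the first expression: {out.1, u2.1} {out.2} {u1.1} {u1.2} {u2.2} {u3.1} {u3.2} {u4.1, u4.2}
Normal form of the second expression: {out.1, u2.1} {out.2} {u1.1} {u1.2} {u2.2} {u3.1} {u3.2} {u4.1, u4.2}
Both agree, so they are equal.
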